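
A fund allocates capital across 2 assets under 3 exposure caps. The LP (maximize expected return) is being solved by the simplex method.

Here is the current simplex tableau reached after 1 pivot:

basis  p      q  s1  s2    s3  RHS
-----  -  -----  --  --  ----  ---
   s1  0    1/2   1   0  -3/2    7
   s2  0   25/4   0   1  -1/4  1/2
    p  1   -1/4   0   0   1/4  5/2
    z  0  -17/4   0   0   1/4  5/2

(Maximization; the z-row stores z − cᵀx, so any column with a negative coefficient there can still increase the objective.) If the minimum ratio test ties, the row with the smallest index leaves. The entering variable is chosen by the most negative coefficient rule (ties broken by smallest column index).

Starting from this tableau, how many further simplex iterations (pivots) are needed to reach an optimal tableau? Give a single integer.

pivot: q in, s2 out → z = 71/25
No improving column remains; optimal.

1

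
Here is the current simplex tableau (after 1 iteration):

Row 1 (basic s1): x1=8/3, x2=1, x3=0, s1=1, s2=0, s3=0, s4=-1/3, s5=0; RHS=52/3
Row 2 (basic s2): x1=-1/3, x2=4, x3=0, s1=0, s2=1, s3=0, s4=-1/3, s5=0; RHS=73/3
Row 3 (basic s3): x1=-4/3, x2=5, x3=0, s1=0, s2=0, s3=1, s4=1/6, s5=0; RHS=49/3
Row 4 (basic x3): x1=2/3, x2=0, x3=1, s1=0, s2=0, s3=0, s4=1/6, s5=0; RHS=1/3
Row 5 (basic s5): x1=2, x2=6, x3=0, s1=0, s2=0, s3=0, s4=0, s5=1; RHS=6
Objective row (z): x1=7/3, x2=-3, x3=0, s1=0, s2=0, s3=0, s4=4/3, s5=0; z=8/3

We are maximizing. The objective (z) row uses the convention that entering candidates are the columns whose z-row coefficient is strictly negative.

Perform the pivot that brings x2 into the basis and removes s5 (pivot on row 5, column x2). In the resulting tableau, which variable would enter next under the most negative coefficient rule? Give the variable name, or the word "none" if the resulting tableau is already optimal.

Pivot element 6. New z-row = old z-row − (-3)·(row 5/6).
Updated z-row coefficients: x1: 10/3, x2: 0, x3: 0, s1: 0, s2: 0, s3: 0, s4: 4/3, s5: 1/2.
No coefficient is strictly negative; the tableau after this pivot is optimal.

none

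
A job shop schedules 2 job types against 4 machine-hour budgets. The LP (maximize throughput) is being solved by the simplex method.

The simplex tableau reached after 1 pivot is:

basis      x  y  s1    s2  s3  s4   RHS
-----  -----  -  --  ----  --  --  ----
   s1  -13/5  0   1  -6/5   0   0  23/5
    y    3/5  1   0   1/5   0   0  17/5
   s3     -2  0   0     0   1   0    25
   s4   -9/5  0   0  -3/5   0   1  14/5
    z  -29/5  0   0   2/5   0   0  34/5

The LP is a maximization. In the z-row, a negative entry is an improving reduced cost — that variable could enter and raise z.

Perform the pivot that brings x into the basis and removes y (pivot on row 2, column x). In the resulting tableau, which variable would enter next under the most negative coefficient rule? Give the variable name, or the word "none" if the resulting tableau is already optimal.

none

Pivot element 3/5. New z-row = old z-row − (-29/5)·(row 2/(3/5)).
Updated z-row coefficients: x: 0, y: 29/3, s1: 0, s2: 7/3, s3: 0, s4: 0.
No coefficient is strictly negative; the tableau after this pivot is optimal.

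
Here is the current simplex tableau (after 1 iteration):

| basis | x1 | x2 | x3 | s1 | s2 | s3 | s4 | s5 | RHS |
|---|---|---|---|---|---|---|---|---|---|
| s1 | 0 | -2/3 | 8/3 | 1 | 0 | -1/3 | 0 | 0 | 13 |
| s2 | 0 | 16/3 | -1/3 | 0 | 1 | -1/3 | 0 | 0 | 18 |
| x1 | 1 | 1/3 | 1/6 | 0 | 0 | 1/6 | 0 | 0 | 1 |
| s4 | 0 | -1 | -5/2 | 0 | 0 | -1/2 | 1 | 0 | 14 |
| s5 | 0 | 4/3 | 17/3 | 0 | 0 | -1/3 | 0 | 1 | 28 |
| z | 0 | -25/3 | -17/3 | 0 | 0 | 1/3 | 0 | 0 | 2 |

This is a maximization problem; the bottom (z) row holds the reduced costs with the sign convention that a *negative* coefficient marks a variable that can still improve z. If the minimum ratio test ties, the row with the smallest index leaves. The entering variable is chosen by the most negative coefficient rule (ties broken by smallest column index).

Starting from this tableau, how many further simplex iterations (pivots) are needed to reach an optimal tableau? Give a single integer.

2

pivot: x2 in, x1 out → z = 27
pivot: x3 in, s5 out → z = 171/5
No improving column remains; optimal.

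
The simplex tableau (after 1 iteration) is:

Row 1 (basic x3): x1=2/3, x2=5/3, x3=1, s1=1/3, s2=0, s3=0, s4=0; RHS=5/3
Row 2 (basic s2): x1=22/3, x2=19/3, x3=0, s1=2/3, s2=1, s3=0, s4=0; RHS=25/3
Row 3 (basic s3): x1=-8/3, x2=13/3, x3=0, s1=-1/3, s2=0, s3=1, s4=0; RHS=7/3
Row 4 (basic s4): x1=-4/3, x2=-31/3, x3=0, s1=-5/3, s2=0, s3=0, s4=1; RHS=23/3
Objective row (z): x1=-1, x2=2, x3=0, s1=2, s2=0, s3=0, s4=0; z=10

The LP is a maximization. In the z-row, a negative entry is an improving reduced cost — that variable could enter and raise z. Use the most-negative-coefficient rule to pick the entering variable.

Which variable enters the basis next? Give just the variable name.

Objective-row coefficients: x1: -1, x2: 2, x3: 0, s1: 2, s2: 0, s3: 0, s4: 0.
The most negative is -1 in column x1, so x1 enters.

x1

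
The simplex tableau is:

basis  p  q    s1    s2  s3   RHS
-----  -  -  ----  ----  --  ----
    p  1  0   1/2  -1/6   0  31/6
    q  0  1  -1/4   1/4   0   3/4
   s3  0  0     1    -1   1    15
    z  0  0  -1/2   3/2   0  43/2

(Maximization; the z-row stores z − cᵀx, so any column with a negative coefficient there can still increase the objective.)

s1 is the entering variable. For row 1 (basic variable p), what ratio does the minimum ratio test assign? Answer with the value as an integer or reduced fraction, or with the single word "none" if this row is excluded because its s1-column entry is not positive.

Ratio = RHS / (s1 entry) = (31/6) / (1/2) = 31/3.

31/3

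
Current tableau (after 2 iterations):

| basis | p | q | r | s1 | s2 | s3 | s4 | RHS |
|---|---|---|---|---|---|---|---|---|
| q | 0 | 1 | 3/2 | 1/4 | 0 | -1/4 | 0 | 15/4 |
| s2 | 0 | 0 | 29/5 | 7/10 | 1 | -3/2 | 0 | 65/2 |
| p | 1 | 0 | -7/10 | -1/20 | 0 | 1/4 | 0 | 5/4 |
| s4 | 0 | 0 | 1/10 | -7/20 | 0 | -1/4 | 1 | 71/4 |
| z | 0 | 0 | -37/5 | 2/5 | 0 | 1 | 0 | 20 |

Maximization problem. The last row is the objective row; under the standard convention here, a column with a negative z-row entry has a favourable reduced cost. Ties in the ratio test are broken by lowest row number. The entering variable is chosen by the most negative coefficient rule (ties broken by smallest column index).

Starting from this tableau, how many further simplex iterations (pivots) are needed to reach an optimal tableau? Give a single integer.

2

pivot: r in, q out → z = 77/2
pivot: s3 in, p out → z = 175/4
No improving column remains; optimal.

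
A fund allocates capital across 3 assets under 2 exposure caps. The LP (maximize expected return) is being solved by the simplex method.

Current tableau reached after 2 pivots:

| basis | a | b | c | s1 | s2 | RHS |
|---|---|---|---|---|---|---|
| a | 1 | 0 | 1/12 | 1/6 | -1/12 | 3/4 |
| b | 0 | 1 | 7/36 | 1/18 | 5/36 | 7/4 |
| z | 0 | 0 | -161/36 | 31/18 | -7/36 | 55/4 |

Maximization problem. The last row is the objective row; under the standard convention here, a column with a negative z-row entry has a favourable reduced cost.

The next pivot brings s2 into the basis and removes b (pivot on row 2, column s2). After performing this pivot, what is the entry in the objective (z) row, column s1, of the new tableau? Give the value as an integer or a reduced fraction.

9/5

Pivot element is row 2, column s2: 5/36.
Normalize row 2: new (row 2, s1) = (1/18)/(5/36) = 2/5.
z-row ← z-row − (-7/36)·(new row 2): 31/18 − (-7/36)·(2/5) = 9/5.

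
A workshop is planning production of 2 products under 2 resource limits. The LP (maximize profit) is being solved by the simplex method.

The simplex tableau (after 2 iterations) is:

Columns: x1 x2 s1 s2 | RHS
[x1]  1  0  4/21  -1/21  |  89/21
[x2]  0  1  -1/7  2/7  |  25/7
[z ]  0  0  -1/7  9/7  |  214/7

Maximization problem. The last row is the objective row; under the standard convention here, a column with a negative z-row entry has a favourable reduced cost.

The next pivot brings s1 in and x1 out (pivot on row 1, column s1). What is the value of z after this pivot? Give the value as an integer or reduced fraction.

135/4

Minimum ratio for s1: (89/21)/(4/21) = 89/4.
z changes by −(z-row coeff of s1)·ratio = −(-1/7)·(89/4) = 89/28.
New z = 214/7 + (89/28) = 135/4.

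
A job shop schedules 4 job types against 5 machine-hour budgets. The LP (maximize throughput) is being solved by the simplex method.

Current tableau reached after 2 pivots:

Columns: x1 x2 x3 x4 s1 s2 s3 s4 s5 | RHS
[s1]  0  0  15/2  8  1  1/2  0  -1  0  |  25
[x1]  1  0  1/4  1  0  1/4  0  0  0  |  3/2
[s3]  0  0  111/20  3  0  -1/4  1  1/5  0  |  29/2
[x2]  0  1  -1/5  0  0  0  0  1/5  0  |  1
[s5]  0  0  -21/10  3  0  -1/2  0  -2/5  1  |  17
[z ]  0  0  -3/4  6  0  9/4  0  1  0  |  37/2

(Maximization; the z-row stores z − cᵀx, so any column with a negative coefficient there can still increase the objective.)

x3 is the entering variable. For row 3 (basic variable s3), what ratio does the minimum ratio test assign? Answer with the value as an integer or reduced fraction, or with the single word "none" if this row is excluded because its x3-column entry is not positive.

Ratio = RHS / (x3 entry) = (29/2) / (111/20) = 290/111.

290/111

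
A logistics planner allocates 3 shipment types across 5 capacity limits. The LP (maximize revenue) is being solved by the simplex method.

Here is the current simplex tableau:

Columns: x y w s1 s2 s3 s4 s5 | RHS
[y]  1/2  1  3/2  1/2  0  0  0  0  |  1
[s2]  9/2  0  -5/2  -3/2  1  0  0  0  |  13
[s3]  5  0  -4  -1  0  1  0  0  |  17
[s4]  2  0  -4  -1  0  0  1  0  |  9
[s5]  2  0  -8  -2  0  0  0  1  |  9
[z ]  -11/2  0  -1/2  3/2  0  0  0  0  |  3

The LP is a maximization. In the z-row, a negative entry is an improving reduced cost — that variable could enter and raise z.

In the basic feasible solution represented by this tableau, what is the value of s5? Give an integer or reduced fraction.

s5 is basic (row 5); its value is the RHS of that row: 9.

9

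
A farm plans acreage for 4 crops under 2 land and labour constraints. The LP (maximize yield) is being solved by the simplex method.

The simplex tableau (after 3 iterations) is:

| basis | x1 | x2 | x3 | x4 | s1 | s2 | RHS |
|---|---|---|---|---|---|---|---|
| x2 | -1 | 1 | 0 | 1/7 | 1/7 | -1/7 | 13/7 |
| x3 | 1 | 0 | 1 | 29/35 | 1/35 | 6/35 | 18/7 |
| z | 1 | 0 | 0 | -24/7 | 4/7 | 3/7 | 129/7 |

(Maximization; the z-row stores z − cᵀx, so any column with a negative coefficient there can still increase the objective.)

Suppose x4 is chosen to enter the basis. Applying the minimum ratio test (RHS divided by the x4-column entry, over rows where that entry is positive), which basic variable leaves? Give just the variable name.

Ratios: row 1 (x2): (13/7)/(1/7) = 13; row 2 (x3): (18/7)/(29/35) = 90/29.
Minimum ratio 90/29 is in the x3 row, so x3 leaves.

x3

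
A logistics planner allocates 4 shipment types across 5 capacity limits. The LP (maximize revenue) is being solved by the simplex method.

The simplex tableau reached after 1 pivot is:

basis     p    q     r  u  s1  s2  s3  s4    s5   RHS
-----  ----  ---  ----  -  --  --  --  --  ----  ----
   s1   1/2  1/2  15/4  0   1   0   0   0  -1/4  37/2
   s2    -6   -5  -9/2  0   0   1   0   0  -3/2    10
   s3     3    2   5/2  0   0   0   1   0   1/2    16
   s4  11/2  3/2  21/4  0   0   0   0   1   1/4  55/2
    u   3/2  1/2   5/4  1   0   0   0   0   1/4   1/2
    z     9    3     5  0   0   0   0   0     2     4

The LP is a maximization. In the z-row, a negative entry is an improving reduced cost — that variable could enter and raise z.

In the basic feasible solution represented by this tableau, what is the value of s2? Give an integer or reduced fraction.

10

s2 is basic (row 2); its value is the RHS of that row: 10.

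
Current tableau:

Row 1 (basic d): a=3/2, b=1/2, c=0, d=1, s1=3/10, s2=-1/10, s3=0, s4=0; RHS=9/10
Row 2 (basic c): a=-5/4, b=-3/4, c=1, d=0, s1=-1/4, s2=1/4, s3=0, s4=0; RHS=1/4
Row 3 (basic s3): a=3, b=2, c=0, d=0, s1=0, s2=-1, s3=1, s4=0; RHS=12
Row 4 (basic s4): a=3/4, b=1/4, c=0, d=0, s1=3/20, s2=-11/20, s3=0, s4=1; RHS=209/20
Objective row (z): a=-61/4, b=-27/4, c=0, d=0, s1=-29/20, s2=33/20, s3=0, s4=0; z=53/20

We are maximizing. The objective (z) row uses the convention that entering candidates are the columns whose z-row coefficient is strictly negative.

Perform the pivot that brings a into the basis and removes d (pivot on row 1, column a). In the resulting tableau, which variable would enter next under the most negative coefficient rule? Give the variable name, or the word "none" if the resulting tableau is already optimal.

Pivot element 3/2. New z-row = old z-row − (-61/4)·(row 1/(3/2)).
Updated z-row coefficients: a: 0, b: -5/3, c: 0, d: 61/6, s1: 8/5, s2: 19/30, s3: 0, s4: 0.
The most negative is -5/3 in column b, so b would enter next.

b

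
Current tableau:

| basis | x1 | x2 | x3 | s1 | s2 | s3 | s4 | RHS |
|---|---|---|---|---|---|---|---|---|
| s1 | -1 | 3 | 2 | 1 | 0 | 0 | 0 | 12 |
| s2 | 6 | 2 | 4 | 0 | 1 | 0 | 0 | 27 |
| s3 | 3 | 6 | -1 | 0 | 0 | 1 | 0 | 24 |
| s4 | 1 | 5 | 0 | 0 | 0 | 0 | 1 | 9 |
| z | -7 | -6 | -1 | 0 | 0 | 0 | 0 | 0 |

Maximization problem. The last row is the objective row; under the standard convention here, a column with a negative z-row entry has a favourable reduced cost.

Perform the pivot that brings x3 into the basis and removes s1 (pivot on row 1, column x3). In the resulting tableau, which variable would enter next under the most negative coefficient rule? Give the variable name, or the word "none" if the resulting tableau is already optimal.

x1

Pivot element 2. New z-row = old z-row − (-1)·(row 1/2).
Updated z-row coefficients: x1: -15/2, x2: -9/2, x3: 0, s1: 1/2, s2: 0, s3: 0, s4: 0.
The most negative is -15/2 in column x1, so x1 would enter next.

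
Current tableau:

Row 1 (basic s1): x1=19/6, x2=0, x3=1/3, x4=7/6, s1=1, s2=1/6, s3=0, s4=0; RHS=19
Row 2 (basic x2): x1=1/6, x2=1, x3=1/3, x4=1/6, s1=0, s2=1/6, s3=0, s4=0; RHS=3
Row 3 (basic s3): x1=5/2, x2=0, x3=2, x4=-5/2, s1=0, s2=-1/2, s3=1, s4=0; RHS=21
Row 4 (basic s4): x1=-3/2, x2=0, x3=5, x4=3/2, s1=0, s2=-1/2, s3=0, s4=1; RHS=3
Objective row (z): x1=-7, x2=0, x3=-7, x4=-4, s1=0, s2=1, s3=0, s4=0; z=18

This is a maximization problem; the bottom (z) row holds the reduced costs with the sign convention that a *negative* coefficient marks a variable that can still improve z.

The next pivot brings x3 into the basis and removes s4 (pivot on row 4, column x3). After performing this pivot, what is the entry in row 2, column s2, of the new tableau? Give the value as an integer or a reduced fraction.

1/5

Pivot element is row 4, column x3: 5.
Normalize row 4: new (row 4, s2) = (-1/2)/5 = -1/10.
row 2 ← row 2 − (1/3)·(new row 4): 1/6 − (1/3)·(-1/10) = 1/5.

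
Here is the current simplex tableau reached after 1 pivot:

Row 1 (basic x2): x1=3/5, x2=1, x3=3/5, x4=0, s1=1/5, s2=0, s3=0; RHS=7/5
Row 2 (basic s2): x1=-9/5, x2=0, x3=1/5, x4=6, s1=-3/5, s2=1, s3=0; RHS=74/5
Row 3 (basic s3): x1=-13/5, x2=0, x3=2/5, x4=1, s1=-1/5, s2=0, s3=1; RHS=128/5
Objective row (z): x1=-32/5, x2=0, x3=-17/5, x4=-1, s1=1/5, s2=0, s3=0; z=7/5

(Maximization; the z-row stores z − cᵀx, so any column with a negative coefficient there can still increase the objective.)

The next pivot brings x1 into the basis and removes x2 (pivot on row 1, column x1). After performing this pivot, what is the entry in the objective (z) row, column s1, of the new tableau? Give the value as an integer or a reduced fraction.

7/3

Pivot element is row 1, column x1: 3/5.
Normalize row 1: new (row 1, s1) = (1/5)/(3/5) = 1/3.
z-row ← z-row − (-32/5)·(new row 1): 1/5 − (-32/5)·(1/3) = 7/3.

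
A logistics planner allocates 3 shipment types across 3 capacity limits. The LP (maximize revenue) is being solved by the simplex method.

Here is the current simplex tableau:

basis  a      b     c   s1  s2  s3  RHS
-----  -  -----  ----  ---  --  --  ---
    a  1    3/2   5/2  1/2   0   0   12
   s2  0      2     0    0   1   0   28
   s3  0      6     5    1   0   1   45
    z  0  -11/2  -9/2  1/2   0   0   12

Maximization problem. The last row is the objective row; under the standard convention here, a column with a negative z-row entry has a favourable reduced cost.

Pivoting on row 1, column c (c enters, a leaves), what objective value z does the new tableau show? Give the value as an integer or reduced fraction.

Minimum ratio for c: 12/(5/2) = 24/5.
z changes by −(z-row coeff of c)·ratio = −(-9/2)·(24/5) = 108/5.
New z = 12 + (108/5) = 168/5.

168/5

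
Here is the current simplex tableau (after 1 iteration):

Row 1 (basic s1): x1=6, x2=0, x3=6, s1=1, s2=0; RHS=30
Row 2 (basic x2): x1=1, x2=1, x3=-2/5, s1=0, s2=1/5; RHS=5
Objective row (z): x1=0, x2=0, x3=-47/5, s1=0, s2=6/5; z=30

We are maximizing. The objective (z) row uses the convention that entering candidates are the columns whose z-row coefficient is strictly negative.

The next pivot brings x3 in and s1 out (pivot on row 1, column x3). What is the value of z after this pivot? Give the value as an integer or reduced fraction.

77

Minimum ratio for x3: 30/6 = 5.
z changes by −(z-row coeff of x3)·ratio = −(-47/5)·5 = 47.
New z = 30 + 47 = 77.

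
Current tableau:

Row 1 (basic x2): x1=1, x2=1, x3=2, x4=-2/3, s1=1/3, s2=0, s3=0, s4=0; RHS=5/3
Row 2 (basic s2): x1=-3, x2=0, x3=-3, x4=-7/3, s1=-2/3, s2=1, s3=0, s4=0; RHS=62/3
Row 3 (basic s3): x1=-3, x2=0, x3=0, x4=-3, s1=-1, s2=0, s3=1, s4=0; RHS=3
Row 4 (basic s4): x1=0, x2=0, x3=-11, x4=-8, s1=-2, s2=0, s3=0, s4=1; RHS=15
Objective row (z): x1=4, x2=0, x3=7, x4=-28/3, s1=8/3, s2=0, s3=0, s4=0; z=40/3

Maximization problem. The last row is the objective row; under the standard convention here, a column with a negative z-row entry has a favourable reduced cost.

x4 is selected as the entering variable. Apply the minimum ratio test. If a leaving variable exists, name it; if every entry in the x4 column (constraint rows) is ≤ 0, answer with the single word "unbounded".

x4-column entries: row 1: -2/3, row 2: -7/3, row 3: -3, row 4: -8. All ≤ 0, so x4 can increase without bound; the LP is unbounded in this direction.

unbounded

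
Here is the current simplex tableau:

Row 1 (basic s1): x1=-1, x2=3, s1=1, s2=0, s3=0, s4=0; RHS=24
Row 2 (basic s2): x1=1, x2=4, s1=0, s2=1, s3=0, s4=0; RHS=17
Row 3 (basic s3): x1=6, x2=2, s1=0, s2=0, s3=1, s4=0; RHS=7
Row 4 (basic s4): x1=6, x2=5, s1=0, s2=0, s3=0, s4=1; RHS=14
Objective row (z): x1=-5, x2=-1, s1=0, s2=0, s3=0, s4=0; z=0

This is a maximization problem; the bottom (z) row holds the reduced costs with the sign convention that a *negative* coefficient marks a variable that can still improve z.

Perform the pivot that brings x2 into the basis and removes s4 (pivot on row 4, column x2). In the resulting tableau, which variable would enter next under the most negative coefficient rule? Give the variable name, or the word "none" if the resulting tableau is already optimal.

x1

Pivot element 5. New z-row = old z-row − (-1)·(row 4/5).
Updated z-row coefficients: x1: -19/5, x2: 0, s1: 0, s2: 0, s3: 0, s4: 1/5.
The most negative is -19/5 in column x1, so x1 would enter next.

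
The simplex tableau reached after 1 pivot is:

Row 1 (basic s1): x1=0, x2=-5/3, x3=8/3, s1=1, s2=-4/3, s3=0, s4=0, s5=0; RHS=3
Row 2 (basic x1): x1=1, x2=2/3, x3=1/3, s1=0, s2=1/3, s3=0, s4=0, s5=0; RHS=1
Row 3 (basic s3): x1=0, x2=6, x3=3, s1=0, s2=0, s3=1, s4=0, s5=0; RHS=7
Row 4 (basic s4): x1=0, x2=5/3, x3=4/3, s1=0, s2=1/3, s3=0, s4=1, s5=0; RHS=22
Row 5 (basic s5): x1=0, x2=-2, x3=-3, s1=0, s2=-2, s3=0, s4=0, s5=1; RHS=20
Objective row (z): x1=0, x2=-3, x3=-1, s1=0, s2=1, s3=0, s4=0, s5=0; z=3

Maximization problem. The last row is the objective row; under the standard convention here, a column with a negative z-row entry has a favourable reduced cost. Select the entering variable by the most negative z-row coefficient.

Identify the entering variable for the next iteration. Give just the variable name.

x2

Objective-row coefficients: x1: 0, x2: -3, x3: -1, s1: 0, s2: 1, s3: 0, s4: 0, s5: 0.
The most negative is -3 in column x2, so x2 enters.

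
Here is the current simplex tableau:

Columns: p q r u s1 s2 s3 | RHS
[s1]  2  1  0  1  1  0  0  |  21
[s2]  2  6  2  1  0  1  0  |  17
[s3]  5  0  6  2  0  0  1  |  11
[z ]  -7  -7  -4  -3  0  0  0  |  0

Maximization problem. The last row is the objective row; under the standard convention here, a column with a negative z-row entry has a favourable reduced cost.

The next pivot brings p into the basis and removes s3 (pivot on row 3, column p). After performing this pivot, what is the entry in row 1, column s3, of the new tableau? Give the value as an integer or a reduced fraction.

Pivot element is row 3, column p: 5.
Normalize row 3: new (row 3, s3) = 1/5 = 1/5.
row 1 ← row 1 − 2·(new row 3): 0 − 2·(1/5) = -2/5.

-2/5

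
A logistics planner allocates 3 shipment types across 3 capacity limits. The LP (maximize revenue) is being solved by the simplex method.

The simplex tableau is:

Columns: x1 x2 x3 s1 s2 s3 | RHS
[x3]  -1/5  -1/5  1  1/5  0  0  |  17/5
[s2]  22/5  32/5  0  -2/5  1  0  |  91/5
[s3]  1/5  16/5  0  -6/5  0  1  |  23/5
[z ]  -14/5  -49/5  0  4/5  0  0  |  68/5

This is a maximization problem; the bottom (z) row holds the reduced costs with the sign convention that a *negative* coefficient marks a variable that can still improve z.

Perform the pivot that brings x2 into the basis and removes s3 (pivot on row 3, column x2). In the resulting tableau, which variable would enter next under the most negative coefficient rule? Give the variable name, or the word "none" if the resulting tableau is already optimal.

s1

Pivot element 16/5. New z-row = old z-row − (-49/5)·(row 3/(16/5)).
Updated z-row coefficients: x1: -35/16, x2: 0, x3: 0, s1: -23/8, s2: 0, s3: 49/16.
The most negative is -23/8 in column s1, so s1 would enter next.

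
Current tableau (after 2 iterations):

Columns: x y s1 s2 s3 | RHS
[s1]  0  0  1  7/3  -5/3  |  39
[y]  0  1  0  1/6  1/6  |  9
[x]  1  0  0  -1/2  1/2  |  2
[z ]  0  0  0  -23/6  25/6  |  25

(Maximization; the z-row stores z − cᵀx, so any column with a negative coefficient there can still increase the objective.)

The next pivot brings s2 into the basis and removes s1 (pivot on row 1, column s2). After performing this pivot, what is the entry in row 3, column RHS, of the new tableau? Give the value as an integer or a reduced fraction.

145/14

Pivot element is row 1, column s2: 7/3.
Normalize row 1: new (row 1, RHS) = 39/(7/3) = 117/7.
row 3 ← row 3 − (-1/2)·(new row 1): 2 − (-1/2)·(117/7) = 145/14.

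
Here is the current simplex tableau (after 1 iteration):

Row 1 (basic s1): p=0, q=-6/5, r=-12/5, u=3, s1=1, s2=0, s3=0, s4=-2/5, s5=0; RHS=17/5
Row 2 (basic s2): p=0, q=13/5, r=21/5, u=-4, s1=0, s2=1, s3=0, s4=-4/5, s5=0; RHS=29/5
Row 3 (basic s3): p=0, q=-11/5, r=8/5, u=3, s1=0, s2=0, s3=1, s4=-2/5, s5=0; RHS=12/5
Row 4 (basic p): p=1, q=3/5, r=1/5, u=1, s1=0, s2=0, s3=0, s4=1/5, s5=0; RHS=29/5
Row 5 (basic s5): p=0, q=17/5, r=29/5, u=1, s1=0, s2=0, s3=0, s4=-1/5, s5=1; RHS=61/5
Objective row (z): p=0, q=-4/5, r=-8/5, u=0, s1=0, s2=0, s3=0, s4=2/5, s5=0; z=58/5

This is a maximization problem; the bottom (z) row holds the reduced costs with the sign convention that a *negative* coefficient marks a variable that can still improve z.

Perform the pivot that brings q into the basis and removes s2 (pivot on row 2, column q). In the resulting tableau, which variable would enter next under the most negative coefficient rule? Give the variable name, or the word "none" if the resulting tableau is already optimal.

Pivot element 13/5. New z-row = old z-row − (-4/5)·(row 2/(13/5)).
Updated z-row coefficients: p: 0, q: 0, r: -4/13, u: -16/13, s1: 0, s2: 4/13, s3: 0, s4: 2/13, s5: 0.
The most negative is -16/13 in column u, so u would enter next.

u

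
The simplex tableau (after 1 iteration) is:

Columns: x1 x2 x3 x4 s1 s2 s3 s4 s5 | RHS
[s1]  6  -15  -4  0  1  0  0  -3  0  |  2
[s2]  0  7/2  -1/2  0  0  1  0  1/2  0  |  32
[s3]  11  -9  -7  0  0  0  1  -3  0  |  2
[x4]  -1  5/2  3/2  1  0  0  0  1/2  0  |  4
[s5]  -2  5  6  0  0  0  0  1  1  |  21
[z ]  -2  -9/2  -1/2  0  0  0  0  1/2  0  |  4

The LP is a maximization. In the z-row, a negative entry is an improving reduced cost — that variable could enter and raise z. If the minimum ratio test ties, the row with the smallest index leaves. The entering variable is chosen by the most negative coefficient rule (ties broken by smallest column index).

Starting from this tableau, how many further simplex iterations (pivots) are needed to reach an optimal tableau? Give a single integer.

2

pivot: x2 in, x4 out → z = 56/5
pivot: x1 in, s3 out → z = 726/37
No improving column remains; optimal.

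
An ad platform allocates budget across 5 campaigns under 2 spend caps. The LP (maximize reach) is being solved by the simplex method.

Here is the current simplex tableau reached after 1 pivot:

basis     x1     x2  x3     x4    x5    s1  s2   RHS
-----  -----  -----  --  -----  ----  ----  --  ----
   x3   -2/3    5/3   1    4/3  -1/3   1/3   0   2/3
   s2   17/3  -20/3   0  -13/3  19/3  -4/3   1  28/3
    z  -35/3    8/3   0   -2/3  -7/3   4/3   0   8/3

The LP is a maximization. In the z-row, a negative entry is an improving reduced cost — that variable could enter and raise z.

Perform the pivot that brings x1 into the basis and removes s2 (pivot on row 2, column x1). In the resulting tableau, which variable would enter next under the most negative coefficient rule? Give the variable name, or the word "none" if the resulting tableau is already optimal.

x2

Pivot element 17/3. New z-row = old z-row − (-35/3)·(row 2/(17/3)).
Updated z-row coefficients: x1: 0, x2: -188/17, x3: 0, x4: -163/17, x5: 182/17, s1: -24/17, s2: 35/17.
The most negative is -188/17 in column x2, so x2 would enter next.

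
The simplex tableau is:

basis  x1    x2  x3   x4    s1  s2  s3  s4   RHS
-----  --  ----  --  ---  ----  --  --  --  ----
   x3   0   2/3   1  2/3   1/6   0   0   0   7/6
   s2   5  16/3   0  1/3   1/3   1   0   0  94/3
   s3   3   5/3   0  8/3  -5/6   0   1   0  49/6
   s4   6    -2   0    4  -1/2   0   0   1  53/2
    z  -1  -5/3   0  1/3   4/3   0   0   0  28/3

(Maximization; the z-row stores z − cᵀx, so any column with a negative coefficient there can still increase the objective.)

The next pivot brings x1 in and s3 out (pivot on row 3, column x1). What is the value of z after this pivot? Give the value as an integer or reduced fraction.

217/18

Minimum ratio for x1: (49/6)/3 = 49/18.
z changes by −(z-row coeff of x1)·ratio = −(-1)·(49/18) = 49/18.
New z = 28/3 + (49/18) = 217/18.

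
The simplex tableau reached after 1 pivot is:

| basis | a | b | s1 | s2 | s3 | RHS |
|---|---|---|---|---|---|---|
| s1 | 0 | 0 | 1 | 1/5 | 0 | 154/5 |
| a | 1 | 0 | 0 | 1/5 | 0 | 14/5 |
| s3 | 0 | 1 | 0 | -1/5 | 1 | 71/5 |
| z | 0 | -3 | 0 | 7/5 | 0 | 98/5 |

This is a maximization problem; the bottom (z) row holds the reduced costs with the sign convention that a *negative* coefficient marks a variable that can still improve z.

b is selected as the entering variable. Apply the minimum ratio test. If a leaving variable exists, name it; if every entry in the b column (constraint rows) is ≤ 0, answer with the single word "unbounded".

s3

Ratios: row 1 (s1): entry 0 ≤ 0, skip; row 2 (a): entry 0 ≤ 0, skip; row 3 (s3): (71/5)/1 = 71/5.
Minimum ratio is in the s3 row, so s3 leaves.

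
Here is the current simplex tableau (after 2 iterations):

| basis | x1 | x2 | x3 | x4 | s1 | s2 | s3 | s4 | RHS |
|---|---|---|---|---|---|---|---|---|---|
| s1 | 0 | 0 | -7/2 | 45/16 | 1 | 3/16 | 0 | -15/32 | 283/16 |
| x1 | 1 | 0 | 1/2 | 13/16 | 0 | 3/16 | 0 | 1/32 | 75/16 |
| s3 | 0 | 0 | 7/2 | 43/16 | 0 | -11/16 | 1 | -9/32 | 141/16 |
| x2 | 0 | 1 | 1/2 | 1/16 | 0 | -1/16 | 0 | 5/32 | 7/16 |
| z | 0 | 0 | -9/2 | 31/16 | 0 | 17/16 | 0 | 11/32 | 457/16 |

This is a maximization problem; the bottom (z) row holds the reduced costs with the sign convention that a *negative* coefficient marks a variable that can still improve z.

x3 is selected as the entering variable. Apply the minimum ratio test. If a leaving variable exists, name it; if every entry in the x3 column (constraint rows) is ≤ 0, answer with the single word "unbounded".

x2

Ratios: row 1 (s1): entry -7/2 ≤ 0, skip; row 2 (x1): (75/16)/(1/2) = 75/8; row 3 (s3): (141/16)/(7/2) = 141/56; row 4 (x2): (7/16)/(1/2) = 7/8.
Minimum ratio is in the x2 row, so x2 leaves.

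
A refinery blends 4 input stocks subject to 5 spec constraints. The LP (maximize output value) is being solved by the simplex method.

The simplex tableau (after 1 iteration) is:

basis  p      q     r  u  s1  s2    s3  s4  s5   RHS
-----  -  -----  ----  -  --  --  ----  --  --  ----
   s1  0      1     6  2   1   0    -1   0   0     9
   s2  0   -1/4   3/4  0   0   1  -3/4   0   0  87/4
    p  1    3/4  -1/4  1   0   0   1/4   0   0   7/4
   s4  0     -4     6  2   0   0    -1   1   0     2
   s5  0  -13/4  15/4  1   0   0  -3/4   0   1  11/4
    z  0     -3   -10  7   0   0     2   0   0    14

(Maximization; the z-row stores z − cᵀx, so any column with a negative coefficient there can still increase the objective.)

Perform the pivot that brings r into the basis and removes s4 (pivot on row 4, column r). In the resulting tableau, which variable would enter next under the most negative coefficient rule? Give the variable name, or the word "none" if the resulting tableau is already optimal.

q

Pivot element 6. New z-row = old z-row − (-10)·(row 4/6).
Updated z-row coefficients: p: 0, q: -29/3, r: 0, u: 31/3, s1: 0, s2: 0, s3: 1/3, s4: 5/3, s5: 0.
The most negative is -29/3 in column q, so q would enter next.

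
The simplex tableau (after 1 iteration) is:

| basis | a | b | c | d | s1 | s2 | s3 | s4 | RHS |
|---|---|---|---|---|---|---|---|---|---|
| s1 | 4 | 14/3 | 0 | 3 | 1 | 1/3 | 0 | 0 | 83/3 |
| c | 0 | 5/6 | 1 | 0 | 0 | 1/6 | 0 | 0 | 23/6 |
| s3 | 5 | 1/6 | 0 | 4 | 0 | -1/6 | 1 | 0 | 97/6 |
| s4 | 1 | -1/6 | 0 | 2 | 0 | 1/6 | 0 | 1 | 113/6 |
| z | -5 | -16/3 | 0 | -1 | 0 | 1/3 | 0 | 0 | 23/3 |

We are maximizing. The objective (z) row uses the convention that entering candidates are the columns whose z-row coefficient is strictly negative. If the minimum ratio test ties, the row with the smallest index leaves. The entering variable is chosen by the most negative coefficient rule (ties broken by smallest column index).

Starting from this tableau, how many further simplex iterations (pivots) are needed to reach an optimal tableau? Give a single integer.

pivot: b in, c out → z = 161/5
pivot: a in, s1 out → z = 799/20
pivot: c in, s3 out → z = 325/8
No improving column remains; optimal.

3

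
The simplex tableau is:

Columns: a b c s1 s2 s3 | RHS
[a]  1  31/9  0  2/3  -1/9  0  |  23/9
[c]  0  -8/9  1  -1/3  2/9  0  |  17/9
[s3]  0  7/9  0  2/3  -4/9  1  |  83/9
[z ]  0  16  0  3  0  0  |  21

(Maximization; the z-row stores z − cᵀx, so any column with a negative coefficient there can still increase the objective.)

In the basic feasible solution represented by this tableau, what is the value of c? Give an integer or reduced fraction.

c is basic (row 2); its value is the RHS of that row: 17/9.

17/9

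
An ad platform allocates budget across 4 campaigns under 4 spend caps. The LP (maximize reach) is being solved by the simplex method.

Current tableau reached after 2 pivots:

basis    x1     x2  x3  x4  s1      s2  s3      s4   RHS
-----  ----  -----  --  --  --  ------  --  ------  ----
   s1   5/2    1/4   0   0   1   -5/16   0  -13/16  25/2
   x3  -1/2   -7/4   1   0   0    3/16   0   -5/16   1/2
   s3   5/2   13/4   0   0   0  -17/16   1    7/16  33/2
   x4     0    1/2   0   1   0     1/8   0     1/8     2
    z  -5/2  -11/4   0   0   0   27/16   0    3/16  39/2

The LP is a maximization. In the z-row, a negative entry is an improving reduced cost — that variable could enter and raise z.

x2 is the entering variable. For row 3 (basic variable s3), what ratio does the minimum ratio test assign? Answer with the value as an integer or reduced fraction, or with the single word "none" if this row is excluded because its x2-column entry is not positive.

66/13

Ratio = RHS / (x2 entry) = (33/2) / (13/4) = 66/13.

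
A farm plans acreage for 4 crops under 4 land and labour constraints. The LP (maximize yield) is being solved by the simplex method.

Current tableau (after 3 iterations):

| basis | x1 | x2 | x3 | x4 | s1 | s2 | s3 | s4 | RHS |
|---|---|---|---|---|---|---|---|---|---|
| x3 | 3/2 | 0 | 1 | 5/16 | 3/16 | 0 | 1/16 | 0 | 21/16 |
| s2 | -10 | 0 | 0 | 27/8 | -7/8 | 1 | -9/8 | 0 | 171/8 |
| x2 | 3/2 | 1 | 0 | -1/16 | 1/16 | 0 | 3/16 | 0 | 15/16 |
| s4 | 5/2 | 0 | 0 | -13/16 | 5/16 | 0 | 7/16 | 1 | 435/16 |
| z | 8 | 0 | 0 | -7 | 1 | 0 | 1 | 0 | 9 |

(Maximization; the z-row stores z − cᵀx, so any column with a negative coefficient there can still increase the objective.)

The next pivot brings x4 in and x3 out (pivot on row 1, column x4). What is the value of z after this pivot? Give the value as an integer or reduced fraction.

192/5

Minimum ratio for x4: (21/16)/(5/16) = 21/5.
z changes by −(z-row coeff of x4)·ratio = −(-7)·(21/5) = 147/5.
New z = 9 + (147/5) = 192/5.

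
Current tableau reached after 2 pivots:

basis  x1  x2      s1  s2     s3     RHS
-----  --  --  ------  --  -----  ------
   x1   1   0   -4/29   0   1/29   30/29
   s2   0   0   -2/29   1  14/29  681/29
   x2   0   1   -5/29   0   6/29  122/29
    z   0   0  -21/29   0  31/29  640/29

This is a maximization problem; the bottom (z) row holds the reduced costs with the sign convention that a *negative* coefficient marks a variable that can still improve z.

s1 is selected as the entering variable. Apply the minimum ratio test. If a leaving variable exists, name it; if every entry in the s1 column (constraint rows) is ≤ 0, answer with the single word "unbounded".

unbounded

s1-column entries: row 1: -4/29, row 2: -2/29, row 3: -5/29. All ≤ 0, so s1 can increase without bound; the LP is unbounded in this direction.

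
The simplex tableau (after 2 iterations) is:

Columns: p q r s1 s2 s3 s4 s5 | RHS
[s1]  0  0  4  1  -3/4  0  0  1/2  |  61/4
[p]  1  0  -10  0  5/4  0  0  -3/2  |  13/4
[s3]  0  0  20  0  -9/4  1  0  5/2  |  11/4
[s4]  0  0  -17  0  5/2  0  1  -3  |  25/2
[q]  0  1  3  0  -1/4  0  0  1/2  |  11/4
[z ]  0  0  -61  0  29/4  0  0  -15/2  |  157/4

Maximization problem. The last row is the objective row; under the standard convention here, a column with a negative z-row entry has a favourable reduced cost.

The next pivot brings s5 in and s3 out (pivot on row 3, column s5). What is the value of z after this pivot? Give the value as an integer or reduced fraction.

95/2

Minimum ratio for s5: (11/4)/(5/2) = 11/10.
z changes by −(z-row coeff of s5)·ratio = −(-15/2)·(11/10) = 33/4.
New z = 157/4 + (33/4) = 95/2.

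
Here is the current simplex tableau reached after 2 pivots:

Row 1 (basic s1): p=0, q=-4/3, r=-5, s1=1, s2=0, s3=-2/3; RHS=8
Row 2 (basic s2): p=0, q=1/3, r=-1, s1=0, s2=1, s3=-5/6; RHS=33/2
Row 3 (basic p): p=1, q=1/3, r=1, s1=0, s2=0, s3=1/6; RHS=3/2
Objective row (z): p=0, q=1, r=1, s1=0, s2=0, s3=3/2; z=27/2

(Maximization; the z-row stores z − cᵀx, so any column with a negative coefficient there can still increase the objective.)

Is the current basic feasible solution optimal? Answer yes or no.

No objective-row coefficient is strictly negative, so no entering variable exists; the tableau is optimal.

yes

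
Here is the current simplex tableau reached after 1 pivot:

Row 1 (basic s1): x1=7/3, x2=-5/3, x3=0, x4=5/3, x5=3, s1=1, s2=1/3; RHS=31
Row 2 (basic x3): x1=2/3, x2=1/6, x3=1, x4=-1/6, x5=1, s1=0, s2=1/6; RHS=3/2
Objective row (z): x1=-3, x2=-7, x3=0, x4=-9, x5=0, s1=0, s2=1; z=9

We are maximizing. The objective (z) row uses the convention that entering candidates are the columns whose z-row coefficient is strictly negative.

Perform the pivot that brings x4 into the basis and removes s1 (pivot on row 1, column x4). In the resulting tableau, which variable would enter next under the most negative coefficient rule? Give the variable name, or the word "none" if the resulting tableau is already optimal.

Pivot element 5/3. New z-row = old z-row − (-9)·(row 1/(5/3)).
Updated z-row coefficients: x1: 48/5, x2: -16, x3: 0, x4: 0, x5: 81/5, s1: 27/5, s2: 14/5.
The most negative is -16 in column x2, so x2 would enter next.

x2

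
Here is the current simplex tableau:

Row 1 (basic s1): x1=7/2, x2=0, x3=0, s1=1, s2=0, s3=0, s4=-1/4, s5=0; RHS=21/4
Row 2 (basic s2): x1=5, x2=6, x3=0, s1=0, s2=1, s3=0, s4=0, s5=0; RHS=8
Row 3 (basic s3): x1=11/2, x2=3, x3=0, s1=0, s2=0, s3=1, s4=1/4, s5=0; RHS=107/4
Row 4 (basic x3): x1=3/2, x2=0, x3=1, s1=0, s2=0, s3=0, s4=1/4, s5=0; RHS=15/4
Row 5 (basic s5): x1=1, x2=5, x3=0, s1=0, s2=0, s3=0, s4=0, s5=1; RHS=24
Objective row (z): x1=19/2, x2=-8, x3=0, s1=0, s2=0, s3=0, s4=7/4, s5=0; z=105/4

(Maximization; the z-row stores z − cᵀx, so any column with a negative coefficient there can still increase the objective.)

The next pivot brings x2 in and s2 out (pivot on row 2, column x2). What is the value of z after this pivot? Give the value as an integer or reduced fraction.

443/12

Minimum ratio for x2: 8/6 = 4/3.
z changes by −(z-row coeff of x2)·ratio = −(-8)·(4/3) = 32/3.
New z = 105/4 + (32/3) = 443/12.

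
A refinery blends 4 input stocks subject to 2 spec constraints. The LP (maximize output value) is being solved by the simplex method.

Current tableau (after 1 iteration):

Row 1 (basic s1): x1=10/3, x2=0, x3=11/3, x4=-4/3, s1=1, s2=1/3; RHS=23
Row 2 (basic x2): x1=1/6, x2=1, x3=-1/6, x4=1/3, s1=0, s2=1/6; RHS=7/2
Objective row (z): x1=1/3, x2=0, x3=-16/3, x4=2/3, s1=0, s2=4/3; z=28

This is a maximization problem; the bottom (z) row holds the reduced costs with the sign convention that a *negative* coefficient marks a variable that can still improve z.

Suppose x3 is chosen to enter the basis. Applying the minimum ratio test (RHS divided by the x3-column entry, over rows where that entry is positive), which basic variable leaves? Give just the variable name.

Ratios: row 1 (s1): 23/(11/3) = 69/11; row 2 (x2): entry -1/6 ≤ 0, skip.
Minimum ratio 69/11 is in the s1 row, so s1 leaves.

s1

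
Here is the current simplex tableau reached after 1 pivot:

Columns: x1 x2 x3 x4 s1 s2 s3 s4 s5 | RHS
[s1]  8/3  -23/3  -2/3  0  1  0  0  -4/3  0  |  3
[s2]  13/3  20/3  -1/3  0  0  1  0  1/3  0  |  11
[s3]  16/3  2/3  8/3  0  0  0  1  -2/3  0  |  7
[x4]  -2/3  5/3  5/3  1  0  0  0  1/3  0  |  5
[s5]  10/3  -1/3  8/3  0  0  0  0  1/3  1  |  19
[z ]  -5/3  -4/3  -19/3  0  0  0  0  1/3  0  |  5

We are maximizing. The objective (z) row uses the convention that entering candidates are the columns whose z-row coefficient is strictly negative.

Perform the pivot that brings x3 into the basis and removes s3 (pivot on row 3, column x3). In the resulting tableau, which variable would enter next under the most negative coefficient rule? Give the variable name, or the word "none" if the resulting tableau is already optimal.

s4

Pivot element 8/3. New z-row = old z-row − (-19/3)·(row 3/(8/3)).
Updated z-row coefficients: x1: 11, x2: 1/4, x3: 0, x4: 0, s1: 0, s2: 0, s3: 19/8, s4: -5/4, s5: 0.
The most negative is -5/4 in column s4, so s4 would enter next.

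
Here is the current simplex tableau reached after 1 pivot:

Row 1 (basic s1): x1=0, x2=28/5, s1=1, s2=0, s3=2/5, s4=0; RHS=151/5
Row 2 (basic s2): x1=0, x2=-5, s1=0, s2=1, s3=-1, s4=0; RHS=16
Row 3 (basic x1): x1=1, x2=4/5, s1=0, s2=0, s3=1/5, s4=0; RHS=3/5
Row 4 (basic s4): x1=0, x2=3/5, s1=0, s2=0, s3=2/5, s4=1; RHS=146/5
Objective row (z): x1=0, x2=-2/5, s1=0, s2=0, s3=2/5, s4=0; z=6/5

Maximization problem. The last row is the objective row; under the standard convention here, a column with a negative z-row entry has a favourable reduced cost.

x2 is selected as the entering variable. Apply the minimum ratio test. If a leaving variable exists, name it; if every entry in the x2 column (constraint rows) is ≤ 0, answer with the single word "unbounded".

x1

Ratios: row 1 (s1): (151/5)/(28/5) = 151/28; row 2 (s2): entry -5 ≤ 0, skip; row 3 (x1): (3/5)/(4/5) = 3/4; row 4 (s4): (146/5)/(3/5) = 146/3.
Minimum ratio is in the x1 row, so x1 leaves.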